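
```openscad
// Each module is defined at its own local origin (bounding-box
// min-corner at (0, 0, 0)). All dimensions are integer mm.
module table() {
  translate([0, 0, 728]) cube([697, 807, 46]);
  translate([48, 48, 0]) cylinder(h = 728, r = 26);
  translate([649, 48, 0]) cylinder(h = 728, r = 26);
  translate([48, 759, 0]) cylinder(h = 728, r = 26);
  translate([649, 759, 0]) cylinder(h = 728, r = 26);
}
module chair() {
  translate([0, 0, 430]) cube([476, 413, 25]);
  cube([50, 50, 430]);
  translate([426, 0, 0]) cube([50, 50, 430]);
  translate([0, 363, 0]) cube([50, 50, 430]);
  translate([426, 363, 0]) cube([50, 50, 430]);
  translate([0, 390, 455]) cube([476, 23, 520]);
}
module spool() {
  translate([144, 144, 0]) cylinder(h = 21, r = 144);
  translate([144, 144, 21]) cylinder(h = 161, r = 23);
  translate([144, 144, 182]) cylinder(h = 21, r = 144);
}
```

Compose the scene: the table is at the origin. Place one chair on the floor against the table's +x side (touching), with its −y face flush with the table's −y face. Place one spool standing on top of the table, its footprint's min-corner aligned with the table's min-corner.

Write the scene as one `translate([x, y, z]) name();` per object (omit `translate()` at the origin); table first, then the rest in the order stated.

table();
translate([697, 0, 0]) chair();
translate([0, 0, 774]) spool();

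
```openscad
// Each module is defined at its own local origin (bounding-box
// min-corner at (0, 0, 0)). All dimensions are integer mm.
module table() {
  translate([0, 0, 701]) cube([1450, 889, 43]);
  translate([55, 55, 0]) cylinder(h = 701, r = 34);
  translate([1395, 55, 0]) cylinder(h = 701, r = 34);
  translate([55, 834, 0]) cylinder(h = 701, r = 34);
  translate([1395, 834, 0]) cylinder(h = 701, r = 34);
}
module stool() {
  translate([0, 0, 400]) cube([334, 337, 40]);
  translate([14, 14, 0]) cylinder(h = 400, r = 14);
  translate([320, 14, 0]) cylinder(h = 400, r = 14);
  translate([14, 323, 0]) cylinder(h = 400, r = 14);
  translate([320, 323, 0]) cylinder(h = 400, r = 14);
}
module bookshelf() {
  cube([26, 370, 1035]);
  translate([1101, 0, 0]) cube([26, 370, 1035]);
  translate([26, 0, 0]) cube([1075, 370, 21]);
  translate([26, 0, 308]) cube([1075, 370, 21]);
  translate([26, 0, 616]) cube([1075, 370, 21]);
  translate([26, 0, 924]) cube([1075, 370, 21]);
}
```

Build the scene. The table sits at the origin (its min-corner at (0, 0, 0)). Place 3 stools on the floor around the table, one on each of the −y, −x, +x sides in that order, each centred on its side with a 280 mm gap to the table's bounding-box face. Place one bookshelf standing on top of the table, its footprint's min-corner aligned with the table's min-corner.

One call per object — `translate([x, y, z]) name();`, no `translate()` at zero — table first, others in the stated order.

table();
translate([558, -617, 0]) stool();
translate([-614, 276, 0]) stool();
translate([1730, 276, 0]) stool();
translate([0, 0, 744]) bookshelf();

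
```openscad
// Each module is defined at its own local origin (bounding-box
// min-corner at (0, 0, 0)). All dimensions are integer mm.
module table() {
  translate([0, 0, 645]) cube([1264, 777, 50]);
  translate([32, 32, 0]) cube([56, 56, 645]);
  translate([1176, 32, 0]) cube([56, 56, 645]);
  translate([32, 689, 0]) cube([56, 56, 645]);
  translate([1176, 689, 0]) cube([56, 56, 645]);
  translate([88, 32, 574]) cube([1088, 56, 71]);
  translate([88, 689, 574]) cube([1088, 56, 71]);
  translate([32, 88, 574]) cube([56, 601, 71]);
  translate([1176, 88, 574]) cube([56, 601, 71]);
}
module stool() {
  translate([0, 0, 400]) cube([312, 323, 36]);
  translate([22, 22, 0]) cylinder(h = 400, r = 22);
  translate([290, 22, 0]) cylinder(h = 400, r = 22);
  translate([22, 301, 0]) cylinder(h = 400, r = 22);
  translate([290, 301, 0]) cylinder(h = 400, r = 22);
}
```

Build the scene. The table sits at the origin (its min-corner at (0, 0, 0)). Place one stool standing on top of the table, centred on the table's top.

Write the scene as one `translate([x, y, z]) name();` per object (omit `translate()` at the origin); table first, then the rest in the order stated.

table();
translate([476, 227, 695]) stool();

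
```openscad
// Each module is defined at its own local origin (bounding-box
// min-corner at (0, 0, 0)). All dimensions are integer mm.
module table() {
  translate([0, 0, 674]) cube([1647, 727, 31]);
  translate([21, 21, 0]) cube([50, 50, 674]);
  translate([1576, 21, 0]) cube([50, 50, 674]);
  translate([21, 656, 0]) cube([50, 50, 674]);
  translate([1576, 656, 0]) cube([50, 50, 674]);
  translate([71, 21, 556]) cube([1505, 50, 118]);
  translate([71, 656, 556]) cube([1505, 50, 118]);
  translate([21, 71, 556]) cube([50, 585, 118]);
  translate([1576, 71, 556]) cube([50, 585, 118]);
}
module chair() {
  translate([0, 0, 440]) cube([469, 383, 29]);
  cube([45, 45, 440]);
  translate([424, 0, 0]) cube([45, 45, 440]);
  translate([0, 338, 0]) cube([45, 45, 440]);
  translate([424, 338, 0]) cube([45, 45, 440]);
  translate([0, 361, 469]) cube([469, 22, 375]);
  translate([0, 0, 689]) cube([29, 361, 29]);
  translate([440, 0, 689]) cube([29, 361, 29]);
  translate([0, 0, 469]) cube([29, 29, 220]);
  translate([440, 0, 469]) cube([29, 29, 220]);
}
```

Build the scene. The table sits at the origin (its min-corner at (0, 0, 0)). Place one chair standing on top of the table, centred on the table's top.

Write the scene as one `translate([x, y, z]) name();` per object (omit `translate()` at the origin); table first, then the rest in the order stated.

table();
translate([589, 172, 705]) chair();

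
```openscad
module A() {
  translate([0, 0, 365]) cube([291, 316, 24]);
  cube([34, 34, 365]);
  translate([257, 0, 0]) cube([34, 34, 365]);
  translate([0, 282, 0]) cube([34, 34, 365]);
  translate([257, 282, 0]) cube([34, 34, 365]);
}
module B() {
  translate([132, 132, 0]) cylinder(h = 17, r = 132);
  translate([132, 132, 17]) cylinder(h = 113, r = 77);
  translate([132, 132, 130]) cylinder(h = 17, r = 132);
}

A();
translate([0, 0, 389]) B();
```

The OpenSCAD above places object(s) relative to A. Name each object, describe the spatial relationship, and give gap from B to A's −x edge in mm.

A is a stool. B is a spool. The spool is on top of the stool. The gap from the spool to the stool's −x edge is 0 mm.

The spool's min-x is at 0; the stool's min-x is 0; gap = 0 mm.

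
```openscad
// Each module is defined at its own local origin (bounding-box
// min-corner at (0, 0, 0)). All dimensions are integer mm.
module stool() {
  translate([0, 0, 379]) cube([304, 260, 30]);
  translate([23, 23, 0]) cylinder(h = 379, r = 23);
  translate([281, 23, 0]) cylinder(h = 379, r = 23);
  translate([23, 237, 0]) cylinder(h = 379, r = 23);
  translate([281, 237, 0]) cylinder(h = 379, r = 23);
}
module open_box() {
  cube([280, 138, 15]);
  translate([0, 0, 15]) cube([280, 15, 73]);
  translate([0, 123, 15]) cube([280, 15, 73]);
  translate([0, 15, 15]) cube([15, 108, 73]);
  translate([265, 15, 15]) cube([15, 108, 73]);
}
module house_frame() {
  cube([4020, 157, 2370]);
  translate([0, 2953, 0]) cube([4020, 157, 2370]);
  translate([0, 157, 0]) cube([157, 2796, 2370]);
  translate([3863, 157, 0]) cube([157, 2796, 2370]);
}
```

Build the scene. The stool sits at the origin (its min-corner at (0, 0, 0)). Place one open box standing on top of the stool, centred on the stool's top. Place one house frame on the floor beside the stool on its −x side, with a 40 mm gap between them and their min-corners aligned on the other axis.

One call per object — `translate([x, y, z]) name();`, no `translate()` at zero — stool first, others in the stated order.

stool();
translate([12, 61, 409]) open_box();
translate([-4060, 0, 0]) house_frame();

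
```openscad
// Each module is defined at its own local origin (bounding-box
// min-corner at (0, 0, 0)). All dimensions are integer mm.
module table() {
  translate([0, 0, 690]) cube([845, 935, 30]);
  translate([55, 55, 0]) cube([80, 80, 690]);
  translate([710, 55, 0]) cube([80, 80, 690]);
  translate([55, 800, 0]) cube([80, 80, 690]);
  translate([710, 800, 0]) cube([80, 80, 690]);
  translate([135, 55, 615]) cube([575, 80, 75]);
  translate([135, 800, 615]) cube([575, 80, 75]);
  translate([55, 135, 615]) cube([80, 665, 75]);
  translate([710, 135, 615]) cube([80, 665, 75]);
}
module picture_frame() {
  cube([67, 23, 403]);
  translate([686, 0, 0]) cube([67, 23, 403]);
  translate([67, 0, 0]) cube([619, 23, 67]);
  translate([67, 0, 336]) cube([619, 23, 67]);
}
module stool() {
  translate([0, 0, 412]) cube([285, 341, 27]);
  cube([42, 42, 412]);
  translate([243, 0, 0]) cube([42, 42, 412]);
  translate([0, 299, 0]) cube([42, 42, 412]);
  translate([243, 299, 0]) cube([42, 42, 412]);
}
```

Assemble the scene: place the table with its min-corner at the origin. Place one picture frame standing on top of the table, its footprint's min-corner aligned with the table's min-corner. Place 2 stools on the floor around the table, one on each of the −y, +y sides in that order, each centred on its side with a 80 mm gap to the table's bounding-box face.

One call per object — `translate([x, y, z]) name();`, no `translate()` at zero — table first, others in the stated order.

table();
translate([0, 0, 720]) picture_frame();
translate([280, -421, 0]) stool();
translate([280, 1015, 0]) stool();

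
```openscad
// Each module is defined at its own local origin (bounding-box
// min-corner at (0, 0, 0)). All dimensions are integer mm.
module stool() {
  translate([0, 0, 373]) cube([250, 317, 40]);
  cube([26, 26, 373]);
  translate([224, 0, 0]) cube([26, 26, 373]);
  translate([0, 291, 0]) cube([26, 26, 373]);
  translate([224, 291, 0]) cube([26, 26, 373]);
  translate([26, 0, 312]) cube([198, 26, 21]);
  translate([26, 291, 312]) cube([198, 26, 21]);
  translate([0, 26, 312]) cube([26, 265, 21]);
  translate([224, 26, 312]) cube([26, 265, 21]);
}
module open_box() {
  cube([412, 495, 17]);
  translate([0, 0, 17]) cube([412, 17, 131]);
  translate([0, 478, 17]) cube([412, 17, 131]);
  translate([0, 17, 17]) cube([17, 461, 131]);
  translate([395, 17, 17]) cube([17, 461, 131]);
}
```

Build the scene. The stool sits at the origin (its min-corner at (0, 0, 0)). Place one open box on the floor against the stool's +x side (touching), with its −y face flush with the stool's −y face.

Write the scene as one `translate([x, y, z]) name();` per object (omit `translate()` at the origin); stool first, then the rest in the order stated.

stool();
translate([250, 0, 0]) open_box();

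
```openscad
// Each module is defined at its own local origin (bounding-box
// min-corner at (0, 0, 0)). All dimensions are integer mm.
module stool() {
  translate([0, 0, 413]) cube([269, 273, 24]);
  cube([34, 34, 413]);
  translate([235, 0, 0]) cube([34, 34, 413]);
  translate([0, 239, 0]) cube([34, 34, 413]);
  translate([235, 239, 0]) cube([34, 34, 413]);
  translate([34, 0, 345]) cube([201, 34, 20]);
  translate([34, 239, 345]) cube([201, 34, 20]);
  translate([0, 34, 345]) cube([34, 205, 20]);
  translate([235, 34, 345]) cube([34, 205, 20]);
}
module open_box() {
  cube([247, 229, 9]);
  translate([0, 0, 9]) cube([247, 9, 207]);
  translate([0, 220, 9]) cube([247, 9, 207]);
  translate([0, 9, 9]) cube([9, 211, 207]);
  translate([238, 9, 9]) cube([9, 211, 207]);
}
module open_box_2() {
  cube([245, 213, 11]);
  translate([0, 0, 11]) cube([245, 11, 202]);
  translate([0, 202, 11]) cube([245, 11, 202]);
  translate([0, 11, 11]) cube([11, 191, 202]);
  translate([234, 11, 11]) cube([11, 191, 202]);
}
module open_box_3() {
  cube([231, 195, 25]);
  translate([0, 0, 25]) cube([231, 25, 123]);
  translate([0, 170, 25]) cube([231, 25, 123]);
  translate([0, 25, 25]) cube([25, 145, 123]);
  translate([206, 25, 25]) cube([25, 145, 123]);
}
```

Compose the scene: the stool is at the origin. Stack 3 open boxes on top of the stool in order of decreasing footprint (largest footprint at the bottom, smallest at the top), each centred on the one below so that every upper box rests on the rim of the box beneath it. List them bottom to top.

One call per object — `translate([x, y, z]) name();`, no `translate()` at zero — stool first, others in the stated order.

stool();
translate([11, 22, 437]) open_box();
translate([12, 30, 653]) open_box_2();
translate([19, 39, 866]) open_box_3();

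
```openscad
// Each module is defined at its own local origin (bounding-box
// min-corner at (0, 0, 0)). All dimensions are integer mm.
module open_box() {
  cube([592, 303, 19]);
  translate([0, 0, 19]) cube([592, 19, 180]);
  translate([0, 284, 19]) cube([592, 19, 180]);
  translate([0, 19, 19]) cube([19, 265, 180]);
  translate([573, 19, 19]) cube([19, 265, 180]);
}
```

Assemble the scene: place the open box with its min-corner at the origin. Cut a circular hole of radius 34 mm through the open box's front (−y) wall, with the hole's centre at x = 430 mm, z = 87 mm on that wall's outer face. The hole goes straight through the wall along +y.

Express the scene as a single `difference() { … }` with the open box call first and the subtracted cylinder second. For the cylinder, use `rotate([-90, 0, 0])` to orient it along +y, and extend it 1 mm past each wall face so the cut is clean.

difference() {
  open_box();
  translate([430, -1, 87]) rotate([-90, 0, 0]) cylinder(h = 21, r = 34);
}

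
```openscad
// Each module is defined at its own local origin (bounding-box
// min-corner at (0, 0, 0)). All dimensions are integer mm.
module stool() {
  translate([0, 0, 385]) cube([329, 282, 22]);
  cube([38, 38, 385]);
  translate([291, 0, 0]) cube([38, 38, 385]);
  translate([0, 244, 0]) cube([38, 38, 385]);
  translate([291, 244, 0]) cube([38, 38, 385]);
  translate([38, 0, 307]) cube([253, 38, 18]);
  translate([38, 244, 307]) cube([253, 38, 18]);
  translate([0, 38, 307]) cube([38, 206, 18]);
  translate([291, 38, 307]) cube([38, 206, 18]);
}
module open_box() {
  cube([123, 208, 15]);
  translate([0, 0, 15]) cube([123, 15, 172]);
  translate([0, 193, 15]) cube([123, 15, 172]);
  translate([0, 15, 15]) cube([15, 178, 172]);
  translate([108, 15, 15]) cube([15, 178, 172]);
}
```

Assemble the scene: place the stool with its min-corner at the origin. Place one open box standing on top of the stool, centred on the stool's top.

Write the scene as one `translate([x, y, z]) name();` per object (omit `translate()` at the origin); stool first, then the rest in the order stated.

stool();
translate([103, 37, 407]) open_box();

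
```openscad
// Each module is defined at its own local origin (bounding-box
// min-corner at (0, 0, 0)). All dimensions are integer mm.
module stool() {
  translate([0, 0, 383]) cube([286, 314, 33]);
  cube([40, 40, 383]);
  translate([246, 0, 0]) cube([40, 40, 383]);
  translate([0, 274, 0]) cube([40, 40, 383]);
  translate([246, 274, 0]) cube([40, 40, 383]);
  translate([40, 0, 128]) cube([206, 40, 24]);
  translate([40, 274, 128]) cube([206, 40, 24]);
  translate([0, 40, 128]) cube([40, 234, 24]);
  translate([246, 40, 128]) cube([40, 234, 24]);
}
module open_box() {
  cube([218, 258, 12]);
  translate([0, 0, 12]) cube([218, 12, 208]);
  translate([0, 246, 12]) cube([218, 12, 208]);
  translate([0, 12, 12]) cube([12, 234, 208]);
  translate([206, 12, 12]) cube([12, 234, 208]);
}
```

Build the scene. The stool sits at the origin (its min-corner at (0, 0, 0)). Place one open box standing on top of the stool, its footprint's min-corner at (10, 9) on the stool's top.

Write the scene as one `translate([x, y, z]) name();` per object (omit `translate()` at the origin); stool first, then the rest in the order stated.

stool();
translate([10, 9, 416]) open_box();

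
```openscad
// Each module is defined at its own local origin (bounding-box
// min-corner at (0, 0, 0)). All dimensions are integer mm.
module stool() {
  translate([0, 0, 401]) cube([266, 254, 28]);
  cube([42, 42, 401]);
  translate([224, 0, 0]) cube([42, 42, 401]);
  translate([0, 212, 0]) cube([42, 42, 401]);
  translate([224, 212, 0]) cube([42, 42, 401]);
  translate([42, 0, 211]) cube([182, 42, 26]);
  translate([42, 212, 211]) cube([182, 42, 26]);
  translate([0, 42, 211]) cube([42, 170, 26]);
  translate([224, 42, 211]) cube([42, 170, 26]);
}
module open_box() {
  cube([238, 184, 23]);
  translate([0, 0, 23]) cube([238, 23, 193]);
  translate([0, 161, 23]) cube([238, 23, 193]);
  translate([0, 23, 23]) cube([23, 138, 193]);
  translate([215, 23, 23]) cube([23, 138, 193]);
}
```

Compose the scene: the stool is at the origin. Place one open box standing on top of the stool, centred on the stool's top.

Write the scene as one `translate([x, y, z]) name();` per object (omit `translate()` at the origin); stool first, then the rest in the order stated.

stool();
translate([14, 35, 429]) open_box();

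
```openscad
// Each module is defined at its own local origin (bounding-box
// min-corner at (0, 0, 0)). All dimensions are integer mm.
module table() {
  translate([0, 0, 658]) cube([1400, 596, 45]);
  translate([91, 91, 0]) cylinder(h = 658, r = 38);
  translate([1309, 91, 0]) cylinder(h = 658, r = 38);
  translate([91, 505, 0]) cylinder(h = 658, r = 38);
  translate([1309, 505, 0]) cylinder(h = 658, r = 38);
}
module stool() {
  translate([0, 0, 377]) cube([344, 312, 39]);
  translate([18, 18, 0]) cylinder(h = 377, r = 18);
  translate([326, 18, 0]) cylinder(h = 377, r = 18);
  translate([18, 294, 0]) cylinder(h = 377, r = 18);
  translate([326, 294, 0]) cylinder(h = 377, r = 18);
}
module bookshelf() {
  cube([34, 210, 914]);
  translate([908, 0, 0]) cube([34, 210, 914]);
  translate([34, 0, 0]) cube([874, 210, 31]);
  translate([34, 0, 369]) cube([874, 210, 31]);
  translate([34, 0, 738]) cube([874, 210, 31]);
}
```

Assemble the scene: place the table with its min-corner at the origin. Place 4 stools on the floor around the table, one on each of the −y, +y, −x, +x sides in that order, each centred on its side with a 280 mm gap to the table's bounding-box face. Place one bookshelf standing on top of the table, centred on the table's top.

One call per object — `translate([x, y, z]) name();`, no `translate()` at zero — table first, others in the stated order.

table();
translate([528, -592, 0]) stool();
translate([528, 876, 0]) stool();
translate([-624, 142, 0]) stool();
translate([1680, 142, 0]) stool();
translate([229, 193, 703]) bookshelf();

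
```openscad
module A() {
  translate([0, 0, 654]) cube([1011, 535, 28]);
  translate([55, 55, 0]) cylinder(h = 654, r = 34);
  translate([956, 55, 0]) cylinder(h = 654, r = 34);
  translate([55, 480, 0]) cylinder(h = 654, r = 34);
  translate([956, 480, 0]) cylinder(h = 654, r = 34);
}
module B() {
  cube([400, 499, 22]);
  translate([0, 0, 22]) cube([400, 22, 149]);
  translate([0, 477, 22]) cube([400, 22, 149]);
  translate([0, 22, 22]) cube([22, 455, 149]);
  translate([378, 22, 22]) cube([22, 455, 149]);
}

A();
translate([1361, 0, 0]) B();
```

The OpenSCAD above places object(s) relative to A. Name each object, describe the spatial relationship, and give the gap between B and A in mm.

The open box's nearest face is 350 mm from the table's +x face.

A is a table. B is an open box. The open box is on the floor beside the table on its +x side. The gap between the open box and the table is 350 mm.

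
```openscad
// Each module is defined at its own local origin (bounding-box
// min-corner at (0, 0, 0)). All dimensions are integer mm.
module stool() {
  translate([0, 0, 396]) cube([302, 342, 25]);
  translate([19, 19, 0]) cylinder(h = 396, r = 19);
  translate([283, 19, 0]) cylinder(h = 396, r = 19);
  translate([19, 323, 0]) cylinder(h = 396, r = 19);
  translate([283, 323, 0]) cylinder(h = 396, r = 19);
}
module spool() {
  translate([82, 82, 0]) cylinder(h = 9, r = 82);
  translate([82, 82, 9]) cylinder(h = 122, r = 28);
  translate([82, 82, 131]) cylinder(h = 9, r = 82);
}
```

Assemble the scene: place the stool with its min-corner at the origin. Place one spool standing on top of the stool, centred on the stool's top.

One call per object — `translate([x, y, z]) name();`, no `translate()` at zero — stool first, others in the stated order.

stool();
translate([69, 89, 421]) spool();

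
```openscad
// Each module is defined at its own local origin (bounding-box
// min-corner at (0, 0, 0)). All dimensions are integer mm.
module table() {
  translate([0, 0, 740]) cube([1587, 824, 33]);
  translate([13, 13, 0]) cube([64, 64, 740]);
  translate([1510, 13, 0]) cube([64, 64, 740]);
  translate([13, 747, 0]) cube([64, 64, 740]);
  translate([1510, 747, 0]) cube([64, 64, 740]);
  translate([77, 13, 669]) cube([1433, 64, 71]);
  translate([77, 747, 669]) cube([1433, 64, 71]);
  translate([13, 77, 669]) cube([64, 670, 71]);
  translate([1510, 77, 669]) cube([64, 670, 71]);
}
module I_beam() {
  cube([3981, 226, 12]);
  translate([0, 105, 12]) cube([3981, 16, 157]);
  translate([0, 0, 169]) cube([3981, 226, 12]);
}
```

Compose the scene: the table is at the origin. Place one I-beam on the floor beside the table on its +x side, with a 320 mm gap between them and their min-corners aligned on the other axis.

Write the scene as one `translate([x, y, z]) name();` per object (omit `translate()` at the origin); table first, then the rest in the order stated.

table();
translate([1907, 0, 0]) I_beam();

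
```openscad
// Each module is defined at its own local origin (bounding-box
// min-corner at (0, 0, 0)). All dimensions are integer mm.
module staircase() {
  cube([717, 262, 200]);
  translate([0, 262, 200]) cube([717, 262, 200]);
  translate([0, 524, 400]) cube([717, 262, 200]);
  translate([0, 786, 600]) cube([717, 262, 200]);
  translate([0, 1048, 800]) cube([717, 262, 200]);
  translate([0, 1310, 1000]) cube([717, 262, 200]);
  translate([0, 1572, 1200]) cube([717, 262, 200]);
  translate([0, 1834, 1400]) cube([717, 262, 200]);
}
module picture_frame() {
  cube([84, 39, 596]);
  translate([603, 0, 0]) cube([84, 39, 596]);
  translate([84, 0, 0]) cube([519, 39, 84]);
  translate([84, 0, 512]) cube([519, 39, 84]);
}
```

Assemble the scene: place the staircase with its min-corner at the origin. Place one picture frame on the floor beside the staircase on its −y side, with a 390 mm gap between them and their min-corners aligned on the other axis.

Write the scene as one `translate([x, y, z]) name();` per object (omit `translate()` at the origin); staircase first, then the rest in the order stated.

staircase();
translate([0, -429, 0]) picture_frame();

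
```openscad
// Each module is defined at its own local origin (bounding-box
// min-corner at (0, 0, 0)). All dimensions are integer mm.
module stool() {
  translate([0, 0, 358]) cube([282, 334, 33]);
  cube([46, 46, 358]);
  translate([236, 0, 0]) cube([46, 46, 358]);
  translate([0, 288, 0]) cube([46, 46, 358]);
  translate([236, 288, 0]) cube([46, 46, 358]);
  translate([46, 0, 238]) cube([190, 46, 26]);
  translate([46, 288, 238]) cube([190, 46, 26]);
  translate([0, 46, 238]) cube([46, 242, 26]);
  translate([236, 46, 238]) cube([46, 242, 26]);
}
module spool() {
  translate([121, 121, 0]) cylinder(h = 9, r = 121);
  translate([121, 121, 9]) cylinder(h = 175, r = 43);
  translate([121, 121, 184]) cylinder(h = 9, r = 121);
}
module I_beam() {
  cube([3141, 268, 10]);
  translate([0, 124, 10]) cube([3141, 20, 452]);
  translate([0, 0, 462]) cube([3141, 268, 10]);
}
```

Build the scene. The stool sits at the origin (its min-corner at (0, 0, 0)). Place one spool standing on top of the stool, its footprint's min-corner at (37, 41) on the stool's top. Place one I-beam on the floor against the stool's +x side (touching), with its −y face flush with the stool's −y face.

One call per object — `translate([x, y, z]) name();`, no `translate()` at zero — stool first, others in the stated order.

stool();
translate([37, 41, 391]) spool();
translate([282, 0, 0]) I_beam();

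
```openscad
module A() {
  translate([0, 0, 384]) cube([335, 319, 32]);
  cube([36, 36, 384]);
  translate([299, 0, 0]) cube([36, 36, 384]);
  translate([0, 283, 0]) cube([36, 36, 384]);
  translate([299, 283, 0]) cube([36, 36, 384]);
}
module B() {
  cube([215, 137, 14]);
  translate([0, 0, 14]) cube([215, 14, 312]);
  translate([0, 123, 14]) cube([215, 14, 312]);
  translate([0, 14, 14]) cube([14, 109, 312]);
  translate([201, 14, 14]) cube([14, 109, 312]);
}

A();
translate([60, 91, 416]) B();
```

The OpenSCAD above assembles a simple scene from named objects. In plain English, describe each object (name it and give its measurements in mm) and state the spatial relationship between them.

A is a four-legged stool. The seat is a 335×319×32 mm slab whose top surface is at z = 416 mm; four square legs, each 36×36 mm in cross-section, run from the floor (z = 0) to the underside of the seat, each flush with a corner of the seat.

B is an open-topped rectangular box: outside dimensions 215×137×326 mm, with a uniform wall and base thickness of 14 mm. The base is a full 215×137 slab on the floor; four walls sit on top of the base. The front and back walls (the −y and +y sides) span the full width; the two side walls fit between them.

The open box is on top of the stool, centred.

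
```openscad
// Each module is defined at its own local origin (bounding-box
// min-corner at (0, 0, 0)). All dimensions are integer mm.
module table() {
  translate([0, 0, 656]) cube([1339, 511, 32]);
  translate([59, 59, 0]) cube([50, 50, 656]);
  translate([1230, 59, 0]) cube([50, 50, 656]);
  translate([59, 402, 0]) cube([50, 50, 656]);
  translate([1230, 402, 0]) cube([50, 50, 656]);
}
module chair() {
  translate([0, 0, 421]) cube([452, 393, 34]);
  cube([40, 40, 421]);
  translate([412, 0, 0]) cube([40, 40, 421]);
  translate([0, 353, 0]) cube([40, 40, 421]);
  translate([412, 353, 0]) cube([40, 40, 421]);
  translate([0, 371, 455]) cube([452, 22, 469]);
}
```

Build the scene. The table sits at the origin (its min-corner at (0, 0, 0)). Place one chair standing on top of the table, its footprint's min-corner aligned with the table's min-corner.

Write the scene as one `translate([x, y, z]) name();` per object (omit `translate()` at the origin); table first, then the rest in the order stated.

table();
translate([0, 0, 688]) chair();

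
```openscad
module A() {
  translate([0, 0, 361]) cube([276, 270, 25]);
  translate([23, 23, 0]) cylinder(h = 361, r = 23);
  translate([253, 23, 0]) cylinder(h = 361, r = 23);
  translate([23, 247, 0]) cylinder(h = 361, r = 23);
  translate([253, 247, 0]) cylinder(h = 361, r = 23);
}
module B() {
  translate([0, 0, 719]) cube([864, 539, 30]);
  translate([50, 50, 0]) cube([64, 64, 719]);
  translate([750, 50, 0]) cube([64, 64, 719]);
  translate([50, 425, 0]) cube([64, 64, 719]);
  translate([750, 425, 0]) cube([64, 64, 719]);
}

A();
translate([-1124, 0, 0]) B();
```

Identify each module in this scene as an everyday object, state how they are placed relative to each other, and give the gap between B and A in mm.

The table's nearest face is 260 mm from the stool's −x face.

A is a stool. B is a table. The table is on the floor beside the stool on its −x side. The gap between the table and the stool is 260 mm.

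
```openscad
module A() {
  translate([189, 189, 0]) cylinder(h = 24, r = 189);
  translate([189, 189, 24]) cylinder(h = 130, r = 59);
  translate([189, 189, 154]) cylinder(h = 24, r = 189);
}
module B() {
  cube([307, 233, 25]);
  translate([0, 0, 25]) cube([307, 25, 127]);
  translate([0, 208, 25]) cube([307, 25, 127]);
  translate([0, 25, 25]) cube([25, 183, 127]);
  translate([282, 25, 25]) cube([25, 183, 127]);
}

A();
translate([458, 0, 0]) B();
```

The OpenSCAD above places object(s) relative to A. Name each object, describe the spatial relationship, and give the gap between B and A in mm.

A is a spool. B is an open box. The open box is on the floor beside the spool on its +x side. The gap between the open box and the spool is 80 mm.

The open box's nearest face is 80 mm from the spool's +x face.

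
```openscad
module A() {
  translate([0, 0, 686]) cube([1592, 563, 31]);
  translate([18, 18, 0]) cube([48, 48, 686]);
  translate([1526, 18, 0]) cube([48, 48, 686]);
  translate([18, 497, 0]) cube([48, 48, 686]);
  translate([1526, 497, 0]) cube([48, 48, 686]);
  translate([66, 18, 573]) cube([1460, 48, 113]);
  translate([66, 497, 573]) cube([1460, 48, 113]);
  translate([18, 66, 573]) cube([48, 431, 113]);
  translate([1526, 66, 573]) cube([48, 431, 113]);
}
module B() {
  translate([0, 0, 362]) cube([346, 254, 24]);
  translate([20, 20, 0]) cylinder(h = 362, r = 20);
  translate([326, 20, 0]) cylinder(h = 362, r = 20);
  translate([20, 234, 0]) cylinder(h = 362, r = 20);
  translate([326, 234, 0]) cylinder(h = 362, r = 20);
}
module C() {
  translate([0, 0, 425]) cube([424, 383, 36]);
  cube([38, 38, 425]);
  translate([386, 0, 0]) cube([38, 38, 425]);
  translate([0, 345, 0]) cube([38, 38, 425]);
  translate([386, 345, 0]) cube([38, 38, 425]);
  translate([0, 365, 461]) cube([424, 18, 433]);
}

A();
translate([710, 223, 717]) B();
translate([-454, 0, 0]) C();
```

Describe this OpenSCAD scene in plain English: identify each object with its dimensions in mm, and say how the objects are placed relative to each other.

A is a table: top 1592 mm (x) × 563 mm (y), 31 mm thick, upper face at z = 717 mm, on four 48×48 mm square legs, each inset 18 mm from the nearest pair of top edges, running from z = 0 to the bottom of the top. Four apron rails, 48 mm thick and 113 mm tall, run between adjacent legs with their top edges flush with the underside of the top and their outer faces flush with the legs' outer faces.

B is a four-legged stool. The seat is a 346×254×24 mm slab whose top surface is at z = 386 mm; four round legs, each 40 mm in diameter, run from the floor (z = 0) to the underside of the seat, each leg's axis is inset half a diameter from the nearest pair of seat edges (so the leg's bounding box is flush with the corner).

C is a chair: 424×383 mm seat, 36 mm thick, top at z = 461 mm, on four 38 mm square corner legs flush with the seat edges. A 18 mm thick backrest slab spans the full seat width, extending 433 mm above the seat top, its back face flush with the seat's +y edge.

The stool is on top of the table. The chair is on the floor beside the table on its −x side.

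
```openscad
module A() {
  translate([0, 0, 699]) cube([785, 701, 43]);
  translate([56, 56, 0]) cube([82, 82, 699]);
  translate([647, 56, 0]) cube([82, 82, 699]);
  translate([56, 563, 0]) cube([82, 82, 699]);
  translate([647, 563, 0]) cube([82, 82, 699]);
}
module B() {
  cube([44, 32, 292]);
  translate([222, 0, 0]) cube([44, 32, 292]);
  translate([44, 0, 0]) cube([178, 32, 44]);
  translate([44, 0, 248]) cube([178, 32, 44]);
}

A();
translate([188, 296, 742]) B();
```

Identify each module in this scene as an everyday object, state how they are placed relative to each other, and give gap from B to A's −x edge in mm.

The picture frame's min-x is at 188; the table's min-x is 0; gap = 188 mm.

A is a table. B is a picture frame. The picture frame is on top of the table. The gap from the picture frame to the table's −x edge is 188 mm.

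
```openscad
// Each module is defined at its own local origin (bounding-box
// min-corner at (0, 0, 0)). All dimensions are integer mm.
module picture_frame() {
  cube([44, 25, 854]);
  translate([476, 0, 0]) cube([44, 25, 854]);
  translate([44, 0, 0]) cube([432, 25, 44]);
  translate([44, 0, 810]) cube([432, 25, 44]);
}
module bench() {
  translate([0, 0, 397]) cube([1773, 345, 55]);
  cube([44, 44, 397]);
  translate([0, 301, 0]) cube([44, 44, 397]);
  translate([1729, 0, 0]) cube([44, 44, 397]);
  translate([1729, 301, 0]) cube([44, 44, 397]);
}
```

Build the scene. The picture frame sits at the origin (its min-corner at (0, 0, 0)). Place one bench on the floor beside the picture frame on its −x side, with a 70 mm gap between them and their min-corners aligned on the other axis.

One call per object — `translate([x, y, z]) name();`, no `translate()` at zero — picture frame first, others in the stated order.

picture_frame();
translate([-1843, 0, 0]) bench();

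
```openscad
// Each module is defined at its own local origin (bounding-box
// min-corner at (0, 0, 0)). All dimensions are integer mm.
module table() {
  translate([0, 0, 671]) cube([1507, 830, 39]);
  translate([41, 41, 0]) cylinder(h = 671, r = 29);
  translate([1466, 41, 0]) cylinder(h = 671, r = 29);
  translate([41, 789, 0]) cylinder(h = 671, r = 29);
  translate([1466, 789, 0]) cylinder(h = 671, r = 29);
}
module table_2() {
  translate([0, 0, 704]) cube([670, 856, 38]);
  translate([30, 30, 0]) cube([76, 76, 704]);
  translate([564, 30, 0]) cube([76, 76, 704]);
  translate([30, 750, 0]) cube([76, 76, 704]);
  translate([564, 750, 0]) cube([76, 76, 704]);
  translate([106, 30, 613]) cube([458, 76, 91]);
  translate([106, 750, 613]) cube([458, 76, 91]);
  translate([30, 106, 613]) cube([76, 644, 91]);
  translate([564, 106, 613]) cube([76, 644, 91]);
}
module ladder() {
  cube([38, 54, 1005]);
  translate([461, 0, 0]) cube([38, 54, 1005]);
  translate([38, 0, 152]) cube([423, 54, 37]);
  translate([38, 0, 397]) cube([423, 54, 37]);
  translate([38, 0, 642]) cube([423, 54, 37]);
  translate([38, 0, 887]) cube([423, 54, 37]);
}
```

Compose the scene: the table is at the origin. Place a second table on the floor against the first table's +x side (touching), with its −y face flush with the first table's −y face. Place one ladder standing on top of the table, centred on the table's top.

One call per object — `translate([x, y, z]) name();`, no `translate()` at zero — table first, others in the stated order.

table();
translate([1507, 0, 0]) table_2();
translate([504, 388, 710]) ladder();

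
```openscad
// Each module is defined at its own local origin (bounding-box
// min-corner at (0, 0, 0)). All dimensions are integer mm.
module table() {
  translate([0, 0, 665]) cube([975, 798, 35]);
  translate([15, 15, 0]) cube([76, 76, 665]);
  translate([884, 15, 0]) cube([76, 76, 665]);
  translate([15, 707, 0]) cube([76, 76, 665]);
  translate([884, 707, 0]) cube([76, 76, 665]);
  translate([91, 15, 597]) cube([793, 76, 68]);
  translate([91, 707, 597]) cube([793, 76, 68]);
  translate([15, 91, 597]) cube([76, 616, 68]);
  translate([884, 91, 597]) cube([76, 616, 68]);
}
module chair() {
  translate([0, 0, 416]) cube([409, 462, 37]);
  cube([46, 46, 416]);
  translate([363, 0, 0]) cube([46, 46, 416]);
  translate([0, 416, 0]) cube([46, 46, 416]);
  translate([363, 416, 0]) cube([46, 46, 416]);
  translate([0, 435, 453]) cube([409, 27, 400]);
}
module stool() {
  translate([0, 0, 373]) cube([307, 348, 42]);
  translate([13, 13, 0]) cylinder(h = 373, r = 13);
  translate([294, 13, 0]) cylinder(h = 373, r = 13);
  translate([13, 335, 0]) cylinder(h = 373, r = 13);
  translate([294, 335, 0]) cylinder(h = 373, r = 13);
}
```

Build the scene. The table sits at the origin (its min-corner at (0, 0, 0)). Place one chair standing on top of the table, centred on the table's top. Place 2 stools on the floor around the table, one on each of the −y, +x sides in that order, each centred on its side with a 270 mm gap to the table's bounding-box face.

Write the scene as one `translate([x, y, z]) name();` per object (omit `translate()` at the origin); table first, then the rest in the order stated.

table();
translate([283, 168, 700]) chair();
translate([334, -618, 0]) stool();
translate([1245, 225, 0]) stool();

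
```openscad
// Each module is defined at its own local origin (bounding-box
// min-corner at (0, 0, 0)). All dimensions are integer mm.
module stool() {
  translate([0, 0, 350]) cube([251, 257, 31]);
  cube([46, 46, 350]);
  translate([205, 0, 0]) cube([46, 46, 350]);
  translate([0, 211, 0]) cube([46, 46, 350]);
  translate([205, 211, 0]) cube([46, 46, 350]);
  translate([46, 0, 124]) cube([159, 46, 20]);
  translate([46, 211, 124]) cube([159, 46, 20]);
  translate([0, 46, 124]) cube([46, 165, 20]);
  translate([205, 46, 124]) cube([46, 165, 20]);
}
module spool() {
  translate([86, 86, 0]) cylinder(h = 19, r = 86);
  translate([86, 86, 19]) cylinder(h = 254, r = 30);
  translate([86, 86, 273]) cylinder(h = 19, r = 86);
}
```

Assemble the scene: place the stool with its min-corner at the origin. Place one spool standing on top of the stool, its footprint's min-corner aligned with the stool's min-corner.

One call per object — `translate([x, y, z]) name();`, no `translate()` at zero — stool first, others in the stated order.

stool();
translate([0, 0, 381]) spool();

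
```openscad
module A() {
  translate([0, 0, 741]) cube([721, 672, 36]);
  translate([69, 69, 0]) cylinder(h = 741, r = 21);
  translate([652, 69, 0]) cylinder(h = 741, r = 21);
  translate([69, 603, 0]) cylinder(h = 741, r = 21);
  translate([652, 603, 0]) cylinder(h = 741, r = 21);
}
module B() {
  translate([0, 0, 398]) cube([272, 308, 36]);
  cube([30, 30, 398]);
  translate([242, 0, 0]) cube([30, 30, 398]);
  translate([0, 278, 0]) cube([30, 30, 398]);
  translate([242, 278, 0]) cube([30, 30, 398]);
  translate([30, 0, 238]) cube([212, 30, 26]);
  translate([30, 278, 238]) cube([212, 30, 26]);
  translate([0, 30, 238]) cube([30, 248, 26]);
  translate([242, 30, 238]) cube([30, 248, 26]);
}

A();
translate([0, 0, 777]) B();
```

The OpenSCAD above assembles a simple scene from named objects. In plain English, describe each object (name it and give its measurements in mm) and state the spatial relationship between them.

A is a rectangular dining table. The top is 721×672×36 mm with its upper surface at z = 777 mm. It stands on four round legs of 42 mm diameter, each leg's bounding box inset 48 mm from the nearest pair of top edges, running from the floor to the underside of the top.

B is a four-legged stool. The seat is 272×308 mm, 36 mm thick, top at z = 434 mm. It stands on four square legs, each 30×30 mm in cross-section, from z = 0 to the seat underside, each flush with a corner of the seat. Four stretchers, 30 mm wide and 26 mm tall, connect adjacent legs with their undersides at z = 238 mm, each running between the inner faces of the legs it joins and aligned with the legs' outer faces on the other axis.

The stool is on top of the table.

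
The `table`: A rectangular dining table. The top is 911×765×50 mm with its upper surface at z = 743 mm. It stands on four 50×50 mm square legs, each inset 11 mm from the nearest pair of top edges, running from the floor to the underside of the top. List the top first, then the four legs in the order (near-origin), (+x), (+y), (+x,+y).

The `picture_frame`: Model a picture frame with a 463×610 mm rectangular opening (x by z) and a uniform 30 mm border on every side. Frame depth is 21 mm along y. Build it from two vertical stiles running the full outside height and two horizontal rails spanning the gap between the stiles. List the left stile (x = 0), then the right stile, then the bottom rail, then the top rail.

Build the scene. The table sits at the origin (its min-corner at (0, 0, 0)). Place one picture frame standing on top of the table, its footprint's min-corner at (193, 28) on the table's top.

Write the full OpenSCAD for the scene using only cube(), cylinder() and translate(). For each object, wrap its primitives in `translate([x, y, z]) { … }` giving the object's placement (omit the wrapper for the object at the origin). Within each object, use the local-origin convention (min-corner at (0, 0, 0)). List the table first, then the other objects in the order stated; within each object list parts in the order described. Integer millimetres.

translate([0, 0, 693]) cube([911, 765, 50]);
translate([11, 11, 0]) cube([50, 50, 693]);
translate([850, 11, 0]) cube([50, 50, 693]);
translate([11, 704, 0]) cube([50, 50, 693]);
translate([850, 704, 0]) cube([50, 50, 693]);
translate([193, 28, 743]) {
  cube([30, 21, 670]);
  translate([493, 0, 0]) cube([30, 21, 670]);
  translate([30, 0, 0]) cube([463, 21, 30]);
  translate([30, 0, 640]) cube([463, 21, 30]);
}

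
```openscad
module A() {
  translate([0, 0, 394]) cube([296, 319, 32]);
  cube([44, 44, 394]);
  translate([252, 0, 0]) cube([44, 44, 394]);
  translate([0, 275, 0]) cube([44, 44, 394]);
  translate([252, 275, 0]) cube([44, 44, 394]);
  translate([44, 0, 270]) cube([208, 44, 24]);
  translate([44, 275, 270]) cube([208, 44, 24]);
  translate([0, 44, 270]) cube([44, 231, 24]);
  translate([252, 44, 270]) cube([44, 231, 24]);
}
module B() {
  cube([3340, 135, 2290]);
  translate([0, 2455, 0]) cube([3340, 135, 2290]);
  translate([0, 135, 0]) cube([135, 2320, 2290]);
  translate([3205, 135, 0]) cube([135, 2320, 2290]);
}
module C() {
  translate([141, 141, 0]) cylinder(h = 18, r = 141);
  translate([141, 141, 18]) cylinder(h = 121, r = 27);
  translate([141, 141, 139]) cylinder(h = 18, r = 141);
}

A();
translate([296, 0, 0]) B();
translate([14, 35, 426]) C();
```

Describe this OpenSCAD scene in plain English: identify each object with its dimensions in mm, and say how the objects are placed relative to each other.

A is a simple wooden stool: a rectangular seat 296 mm (x) by 319 mm (y), 32 mm thick, top face at z = 426 mm, on four square legs, each 44×44 mm in cross-section. The legs rest on z = 0, each flush with a corner of the seat. Four stretchers, 44 mm wide and 24 mm tall, connect adjacent legs with their undersides at z = 270 mm, each running between the inner faces of the legs it joins and aligned with the legs' outer faces on the other axis.

B is a box-shaped house frame (walls only): outside footprint 3340×2590 mm, wall height 2290 mm, wall thickness 135 mm. The two y-facing walls run the full x-width; the two x-facing walls fit between the inner faces of the y-facing walls.

C is a spool: two coaxial disc flanges of radius 141 mm and thickness 18 mm, joined by a core cylinder of radius 27 mm and height 121 mm. The lower flange rests on z = 0 and the three cylinders share a vertical axis.

The house frame is against the stool's +x side, with their −y faces flush. The spool is on top of the stool.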